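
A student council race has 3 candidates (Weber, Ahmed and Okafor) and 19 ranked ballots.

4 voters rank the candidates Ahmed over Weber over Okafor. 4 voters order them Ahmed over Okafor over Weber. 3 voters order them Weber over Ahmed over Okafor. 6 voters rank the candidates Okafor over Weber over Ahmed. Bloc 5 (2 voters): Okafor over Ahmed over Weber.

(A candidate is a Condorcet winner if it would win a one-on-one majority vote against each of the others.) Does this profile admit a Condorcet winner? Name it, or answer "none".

Ahmed

Pairwise majorities:
Weber vs Ahmed: Weber is ranked higher on 3+6 = 9 ballots, Ahmed on 10. Ahmed wins 10–9.
Weber vs Okafor: Weber is ranked higher on 4+3 = 7 ballots, Okafor on 12. Okafor wins 12–7.
Ahmed vs Okafor: 4+4+3 = 11 for Ahmed, 8 for Okafor — Ahmed by 11–8.
Ahmed wins every pairwise contest, so Ahmed is the Condorcet winner.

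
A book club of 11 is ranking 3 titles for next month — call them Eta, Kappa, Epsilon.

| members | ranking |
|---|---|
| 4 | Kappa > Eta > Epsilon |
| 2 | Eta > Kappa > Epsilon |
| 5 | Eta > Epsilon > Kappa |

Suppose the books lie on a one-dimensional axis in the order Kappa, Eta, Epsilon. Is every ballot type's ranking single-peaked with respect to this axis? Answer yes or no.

Axis positions: Kappa=1, Eta=2, Epsilon=3.
Ballot type 1 (peak Kappa at position 1): ranking walks positions 1-2-3, expanding outward from the peak — single-peaked.
Ballot type 2 (peak Eta at position 2): ranking walks positions 2-1-3, expanding outward from the peak — single-peaked.
Ballot type 3 (peak Eta at position 2): ranking walks positions 2-3-1, expanding outward from the peak — single-peaked.
Every ranking is single-peaked on this axis.

yes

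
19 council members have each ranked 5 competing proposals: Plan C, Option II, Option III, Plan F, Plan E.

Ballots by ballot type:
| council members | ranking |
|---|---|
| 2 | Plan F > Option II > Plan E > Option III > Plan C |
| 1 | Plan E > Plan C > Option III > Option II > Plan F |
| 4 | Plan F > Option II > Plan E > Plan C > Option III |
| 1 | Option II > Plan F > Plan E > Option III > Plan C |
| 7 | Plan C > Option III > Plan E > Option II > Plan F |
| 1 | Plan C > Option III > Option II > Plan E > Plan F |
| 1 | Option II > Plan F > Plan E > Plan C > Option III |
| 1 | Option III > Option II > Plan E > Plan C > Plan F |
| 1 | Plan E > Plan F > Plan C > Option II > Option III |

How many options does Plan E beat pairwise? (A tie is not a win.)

3

Plan E against each rival (19 council members):
Plan E–Plan C: Plan E 11–8.
Plan E vs Option II: Option II, 10–9.
Plan E vs Option III: Plan E wins 10–9.
Plan E vs Plan F: Plan E preferred on 1+7+1+1+1 = 11 ballots; Plan E wins 11–8.
Plan E beats Plan C, Option III, Plan F; loses to Option II — 3 pairwise wins.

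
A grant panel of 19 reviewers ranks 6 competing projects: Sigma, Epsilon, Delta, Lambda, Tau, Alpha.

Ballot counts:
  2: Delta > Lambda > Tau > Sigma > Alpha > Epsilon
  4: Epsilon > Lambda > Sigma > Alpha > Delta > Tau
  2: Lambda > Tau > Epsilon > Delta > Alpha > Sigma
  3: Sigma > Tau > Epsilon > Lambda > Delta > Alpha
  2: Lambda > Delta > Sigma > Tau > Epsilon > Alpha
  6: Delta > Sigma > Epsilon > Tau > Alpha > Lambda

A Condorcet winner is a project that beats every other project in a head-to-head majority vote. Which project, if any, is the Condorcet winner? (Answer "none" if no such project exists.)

Head-to-head results (19 reviewers):
Sigma vs Epsilon: Sigma preferred on 2+3+2+6 = 13 ballots; Sigma wins 13–6.
Sigma vs Delta: Sigma preferred on 4+3 = 7 ballots; Delta wins 12–7.
Sigma vs Lambda: Sigma is ranked higher on 3+6 = 9 ballots, Lambda on 10. Lambda wins 10–9.
Sigma vs Tau: 15 to 4, Sigma.
Sigma vs Alpha: Sigma wins 17–2.
Epsilon vs Delta: 4+2+3 = 9 for Epsilon, 10 for Delta — Delta by 10–9.
Epsilon vs Lambda: 4+3+6 = 13 for Epsilon, 6 for Lambda — Epsilon by 13–6.
Epsilon vs Tau: 10 to 9, Epsilon.
Epsilon vs Alpha: 17 to 2, Epsilon.
Delta vs Lambda: 8 to 11, Lambda.
Delta vs Tau: Delta wins 14–5.
Delta vs Alpha: Delta preferred on 2+2+3+2+6 = 15 ballots; Delta wins 15–4.
Lambda vs Tau: Lambda wins 10–9.
Lambda vs Alpha: Lambda, 13–6.
Tau vs Alpha: Tau wins 15–4.
Each project drops at least one matchup (Sigma loses to Delta; Epsilon loses to Sigma; Delta loses to Lambda; Lambda loses to Epsilon; Tau loses to Sigma; Alpha loses to Sigma); the cycle Sigma → Epsilon → Lambda → Sigma rules out a Condorcet winner.

none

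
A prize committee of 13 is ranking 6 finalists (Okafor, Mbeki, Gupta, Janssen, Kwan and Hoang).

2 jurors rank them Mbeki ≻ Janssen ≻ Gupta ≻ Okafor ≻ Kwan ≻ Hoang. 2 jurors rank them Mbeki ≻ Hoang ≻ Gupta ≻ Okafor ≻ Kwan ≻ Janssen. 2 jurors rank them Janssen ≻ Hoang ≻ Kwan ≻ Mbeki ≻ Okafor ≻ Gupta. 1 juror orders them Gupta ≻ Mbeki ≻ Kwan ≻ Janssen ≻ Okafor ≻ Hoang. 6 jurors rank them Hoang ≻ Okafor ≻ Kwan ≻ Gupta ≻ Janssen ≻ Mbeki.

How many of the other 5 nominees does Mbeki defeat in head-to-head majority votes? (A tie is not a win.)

Mbeki against each rival (13 jurors):
Mbeki vs Okafor: Mbeki preferred on 2+2+2+1 = 7 ballots; Mbeki wins 7–6.
Mbeki vs Gupta: Gupta wins 7–6.
Mbeki vs Janssen: 2+2+1 = 5 for Mbeki, 8 for Janssen — Janssen by 8–5.
Mbeki vs Kwan: Mbeki is ranked higher on 2+2+1 = 5 ballots, Kwan on 8. Kwan wins 8–5.
Mbeki vs Hoang: Mbeki preferred on 2+2+1 = 5 ballots; Hoang wins 8–5.
Mbeki beats Okafor; loses to Gupta, Janssen, Kwan, Hoang — 1 pairwise win.

1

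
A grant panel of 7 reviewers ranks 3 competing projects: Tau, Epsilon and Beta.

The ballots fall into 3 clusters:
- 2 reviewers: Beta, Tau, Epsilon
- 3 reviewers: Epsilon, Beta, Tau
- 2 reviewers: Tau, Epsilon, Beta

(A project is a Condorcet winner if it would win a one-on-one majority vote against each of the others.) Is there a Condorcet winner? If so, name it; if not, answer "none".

none

Head-to-head results (7 reviewers):
Tau vs Epsilon: 2+2 = 4 for Tau, 3 for Epsilon — Tau by 4–3.
Tau vs Beta: Tau is ranked higher on 2 ballots, Beta on 5. Beta wins 5–2.
Epsilon vs Beta: Epsilon is ranked higher on 3+2 = 5 ballots, Beta on 2. Epsilon wins 5–2.
Every project loses at least once (Tau loses to Beta; Epsilon loses to Tau; Beta loses to Epsilon). The majority relation contains the cycle Tau beats Epsilon beats Beta beats Tau, so there is no Condorcet winner.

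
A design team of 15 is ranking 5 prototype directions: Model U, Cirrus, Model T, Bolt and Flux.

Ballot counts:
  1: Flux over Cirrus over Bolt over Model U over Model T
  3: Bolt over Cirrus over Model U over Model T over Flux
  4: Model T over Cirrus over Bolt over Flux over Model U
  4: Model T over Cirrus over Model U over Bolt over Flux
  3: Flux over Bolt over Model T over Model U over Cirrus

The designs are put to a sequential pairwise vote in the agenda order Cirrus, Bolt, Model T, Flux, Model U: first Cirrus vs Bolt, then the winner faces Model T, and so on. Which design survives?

Round 1: Cirrus vs Bolt — 9–6, Cirrus advances.
Round 2: Cirrus vs Model T — 4–11, Model T advances.
Round 3: Model T vs Flux — 11–4, Model T advances.
Round 4: Model T vs Model U — 11–4, Model T advances.
Model T survives the agenda.

Model T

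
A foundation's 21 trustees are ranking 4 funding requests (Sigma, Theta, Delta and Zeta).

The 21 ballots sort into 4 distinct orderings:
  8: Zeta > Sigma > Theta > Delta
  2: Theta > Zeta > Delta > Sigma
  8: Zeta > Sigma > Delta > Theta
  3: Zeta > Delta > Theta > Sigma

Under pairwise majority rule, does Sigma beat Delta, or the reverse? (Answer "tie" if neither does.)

Ballots ranking Sigma above Delta: 8 + 8 = 16.
Ballots ranking Delta above Sigma: 21 − 16 = 5.
Sigma wins the head-to-head 16–5.

Sigma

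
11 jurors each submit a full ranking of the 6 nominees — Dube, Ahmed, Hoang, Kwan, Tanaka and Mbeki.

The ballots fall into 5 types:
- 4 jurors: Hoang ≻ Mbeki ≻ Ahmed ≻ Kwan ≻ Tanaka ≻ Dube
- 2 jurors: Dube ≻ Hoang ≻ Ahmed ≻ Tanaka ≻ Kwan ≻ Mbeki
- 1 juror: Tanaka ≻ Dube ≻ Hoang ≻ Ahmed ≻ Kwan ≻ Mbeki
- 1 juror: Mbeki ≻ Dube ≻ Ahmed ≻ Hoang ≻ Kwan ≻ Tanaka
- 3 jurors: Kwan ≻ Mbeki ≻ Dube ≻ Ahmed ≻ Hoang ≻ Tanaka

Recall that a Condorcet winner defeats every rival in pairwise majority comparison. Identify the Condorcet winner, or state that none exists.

none

Check each pair by majority over 11 ballots:
Dube–Ahmed: Dube 7–4.
Dube vs Hoang: Dube, 7–4.
Dube vs Kwan: Kwan, 7–4.
Dube vs Tanaka: Dube, 6–5.
Dube vs Mbeki: Mbeki wins 8–3.
Ahmed–Hoang: Hoang 7–4.
Ahmed vs Kwan: Ahmed, 8–3.
Ahmed vs Tanaka: Ahmed wins 10–1.
Ahmed vs Mbeki: Mbeki wins 8–3.
Hoang vs Kwan: Hoang wins 8–3.
Hoang–Tanaka: Hoang 10–1.
Hoang–Mbeki: Hoang 7–4.
Kwan–Tanaka: Kwan 8–3.
Kwan vs Mbeki: Kwan, 6–5.
Tanaka vs Mbeki: Mbeki wins 8–3.
Each nominee drops at least one matchup (Dube loses to Kwan; Ahmed loses to Dube; Hoang loses to Dube; Kwan loses to Ahmed; Tanaka loses to Dube; Mbeki loses to Hoang); the cycle Dube > Ahmed > Kwan > Dube rules out a Condorcet winner.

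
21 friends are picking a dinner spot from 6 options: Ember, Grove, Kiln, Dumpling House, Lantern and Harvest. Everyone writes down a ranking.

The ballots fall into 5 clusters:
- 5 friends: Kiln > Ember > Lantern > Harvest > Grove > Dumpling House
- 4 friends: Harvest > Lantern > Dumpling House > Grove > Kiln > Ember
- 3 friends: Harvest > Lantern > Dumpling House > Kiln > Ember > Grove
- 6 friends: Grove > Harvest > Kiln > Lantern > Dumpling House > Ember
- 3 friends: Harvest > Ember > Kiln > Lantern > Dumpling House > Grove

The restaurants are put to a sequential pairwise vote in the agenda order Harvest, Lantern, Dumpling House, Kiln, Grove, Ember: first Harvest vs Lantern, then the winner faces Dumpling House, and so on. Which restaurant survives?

Harvest

Round 1: Harvest vs Lantern — 16–5, Harvest advances.
Round 2: Harvest vs Dumpling House — 21–0, Harvest advances.
Round 3: Harvest vs Kiln — 16–5, Harvest advances.
Round 4: Harvest vs Grove — 15–6, Harvest advances.
Round 5: Harvest vs Ember — 16–5, Harvest advances.
The agenda winner is Harvest.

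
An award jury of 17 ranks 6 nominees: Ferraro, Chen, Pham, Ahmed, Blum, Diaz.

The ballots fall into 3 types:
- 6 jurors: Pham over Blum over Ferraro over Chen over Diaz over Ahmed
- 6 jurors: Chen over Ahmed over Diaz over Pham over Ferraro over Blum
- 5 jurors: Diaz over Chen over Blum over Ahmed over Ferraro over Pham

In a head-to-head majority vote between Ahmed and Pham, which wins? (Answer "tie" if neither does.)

Ahmed

Ballots ranking Ahmed above Pham: 6 + 5 = 11.
Ballots ranking Pham above Ahmed: 17 − 11 = 6.
Ahmed wins the head-to-head 11–6.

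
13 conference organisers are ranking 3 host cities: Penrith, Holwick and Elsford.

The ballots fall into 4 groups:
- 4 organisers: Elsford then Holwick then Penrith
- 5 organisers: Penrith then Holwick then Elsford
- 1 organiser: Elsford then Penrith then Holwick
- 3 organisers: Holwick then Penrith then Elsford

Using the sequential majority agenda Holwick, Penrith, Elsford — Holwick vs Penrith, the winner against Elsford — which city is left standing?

Round 1: Holwick vs Penrith — 7–6, Holwick advances.
Round 2: Holwick vs Elsford — 8–5, Holwick advances.
Holwick survives the agenda.

Holwick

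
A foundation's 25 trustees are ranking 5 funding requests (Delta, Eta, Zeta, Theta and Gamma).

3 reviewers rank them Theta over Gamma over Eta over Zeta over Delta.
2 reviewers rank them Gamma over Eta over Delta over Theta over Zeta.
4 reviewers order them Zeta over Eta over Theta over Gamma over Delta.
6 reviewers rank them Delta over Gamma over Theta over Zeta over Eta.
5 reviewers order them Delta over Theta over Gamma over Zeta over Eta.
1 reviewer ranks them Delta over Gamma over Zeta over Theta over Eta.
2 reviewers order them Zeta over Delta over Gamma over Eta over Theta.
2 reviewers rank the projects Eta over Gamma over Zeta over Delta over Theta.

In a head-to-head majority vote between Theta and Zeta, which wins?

Ballots ranking Theta above Zeta: 3 + 2 + 6 + 5 = 16.
Ballots ranking Zeta above Theta: 25 − 16 = 9.
Theta wins the head-to-head 16–9.

Theta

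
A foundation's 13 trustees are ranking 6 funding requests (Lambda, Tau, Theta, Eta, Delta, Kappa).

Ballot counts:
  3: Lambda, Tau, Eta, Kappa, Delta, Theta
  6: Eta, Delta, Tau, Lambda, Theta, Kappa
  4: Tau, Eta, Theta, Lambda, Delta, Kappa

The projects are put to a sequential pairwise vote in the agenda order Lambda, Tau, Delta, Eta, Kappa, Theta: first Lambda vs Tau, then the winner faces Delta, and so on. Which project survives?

Round 1: Lambda vs Tau — 3–10, Tau advances.
Round 2: Tau vs Delta — 7–6, Tau advances.
Round 3: Tau vs Eta — 7–6, Tau advances.
Round 4: Tau vs Kappa — 13–0, Tau advances.
Round 5: Tau vs Theta — 13–0, Tau advances.
The agenda winner is Tau.

Tau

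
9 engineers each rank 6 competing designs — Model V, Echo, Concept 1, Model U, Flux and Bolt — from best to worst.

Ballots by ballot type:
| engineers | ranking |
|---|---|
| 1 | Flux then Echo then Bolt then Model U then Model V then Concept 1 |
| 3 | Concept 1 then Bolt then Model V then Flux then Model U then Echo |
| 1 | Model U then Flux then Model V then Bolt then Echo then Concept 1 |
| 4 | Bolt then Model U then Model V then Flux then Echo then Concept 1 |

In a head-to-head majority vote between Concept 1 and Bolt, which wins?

Bolt

Ballots ranking Concept 1 above Bolt: 3.
Ballots ranking Bolt above Concept 1: 9 − 3 = 6.
Bolt wins the head-to-head 6–3.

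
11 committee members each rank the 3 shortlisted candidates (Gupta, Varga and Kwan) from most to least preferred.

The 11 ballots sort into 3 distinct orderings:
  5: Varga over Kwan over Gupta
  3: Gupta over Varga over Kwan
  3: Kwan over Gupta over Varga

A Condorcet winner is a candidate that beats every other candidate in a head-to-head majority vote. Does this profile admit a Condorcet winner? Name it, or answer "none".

none

Head-to-head results (11 committee members):
Gupta vs Varga: Gupta, 6–5.
Gupta vs Kwan: Gupta is ranked higher on 3 ballots, Kwan on 8. Kwan wins 8–3.
Varga–Kwan: Varga 8–3.
Every candidate loses at least once (Gupta loses to Kwan; Varga loses to Gupta; Kwan loses to Varga). The majority relation contains the cycle Gupta → Varga → Kwan → Gupta, so there is no Condorcet winner.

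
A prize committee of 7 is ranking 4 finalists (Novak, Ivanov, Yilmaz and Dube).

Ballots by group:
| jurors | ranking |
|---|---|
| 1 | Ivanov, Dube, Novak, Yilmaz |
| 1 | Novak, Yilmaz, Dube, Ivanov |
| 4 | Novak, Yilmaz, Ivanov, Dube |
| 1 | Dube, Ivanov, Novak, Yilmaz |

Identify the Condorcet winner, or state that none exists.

Novak

Check each pair by majority over 7 ballots:
Novak vs Ivanov: Novak is ranked higher on 1+4 = 5 ballots, Ivanov on 2. Novak wins 5–2.
Novak vs Yilmaz: Novak wins 7–0.
Novak vs Dube: 5 to 2, Novak.
Ivanov vs Yilmaz: Yilmaz, 5–2.
Ivanov vs Dube: 1+4 = 5 for Ivanov, 2 for Dube — Ivanov by 5–2.
Yilmaz vs Dube: Yilmaz, 5–2.
Novak defeats every rival head-to-head and is the Condorcet winner.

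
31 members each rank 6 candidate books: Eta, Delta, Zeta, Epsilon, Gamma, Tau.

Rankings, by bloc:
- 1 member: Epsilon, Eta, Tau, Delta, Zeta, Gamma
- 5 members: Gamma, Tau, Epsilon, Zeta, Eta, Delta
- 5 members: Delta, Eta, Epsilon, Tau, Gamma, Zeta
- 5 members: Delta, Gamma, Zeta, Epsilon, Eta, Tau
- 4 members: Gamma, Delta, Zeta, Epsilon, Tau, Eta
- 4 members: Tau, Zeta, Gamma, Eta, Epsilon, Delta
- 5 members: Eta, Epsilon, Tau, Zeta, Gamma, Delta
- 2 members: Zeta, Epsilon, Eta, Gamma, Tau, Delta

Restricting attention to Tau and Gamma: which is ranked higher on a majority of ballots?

Ballots ranking Tau above Gamma: 1 + 5 + 4 + 5 = 15.
Ballots ranking Gamma above Tau: 31 − 15 = 16.
Gamma wins the head-to-head 16–15.

Gamma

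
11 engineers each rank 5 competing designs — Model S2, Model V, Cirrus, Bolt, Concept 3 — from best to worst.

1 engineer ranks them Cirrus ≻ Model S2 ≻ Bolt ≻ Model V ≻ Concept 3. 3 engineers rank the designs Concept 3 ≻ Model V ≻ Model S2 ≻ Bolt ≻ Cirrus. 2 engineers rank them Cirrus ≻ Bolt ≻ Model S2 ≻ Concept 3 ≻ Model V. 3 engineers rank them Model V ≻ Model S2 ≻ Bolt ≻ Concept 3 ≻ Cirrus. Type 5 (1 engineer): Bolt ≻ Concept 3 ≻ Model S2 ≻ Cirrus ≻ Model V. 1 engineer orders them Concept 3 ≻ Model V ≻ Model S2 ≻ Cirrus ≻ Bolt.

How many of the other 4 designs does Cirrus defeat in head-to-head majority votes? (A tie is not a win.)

Cirrus against each rival (11 engineers):
Cirrus vs Model S2: 3 to 8, Model S2.
Cirrus vs Model V: Model V, 7–4.
Cirrus vs Bolt: Cirrus preferred on 1+2+1 = 4 ballots; Bolt wins 7–4.
Cirrus vs Concept 3: Concept 3, 8–3.
Cirrus beats no one; loses to Model S2, Model V, Bolt, Concept 3 — 0 pairwise wins.

0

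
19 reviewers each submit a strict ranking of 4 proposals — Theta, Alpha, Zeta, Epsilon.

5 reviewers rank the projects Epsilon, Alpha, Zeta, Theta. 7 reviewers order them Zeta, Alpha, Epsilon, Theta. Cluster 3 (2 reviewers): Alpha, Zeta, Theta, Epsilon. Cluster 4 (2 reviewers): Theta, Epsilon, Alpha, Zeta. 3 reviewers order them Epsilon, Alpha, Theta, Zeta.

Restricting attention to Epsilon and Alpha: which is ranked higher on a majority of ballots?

Epsilon

Ballots ranking Epsilon above Alpha: 5 + 2 + 3 = 10.
Ballots ranking Alpha above Epsilon: 19 − 10 = 9.
Epsilon wins the head-to-head 10–9.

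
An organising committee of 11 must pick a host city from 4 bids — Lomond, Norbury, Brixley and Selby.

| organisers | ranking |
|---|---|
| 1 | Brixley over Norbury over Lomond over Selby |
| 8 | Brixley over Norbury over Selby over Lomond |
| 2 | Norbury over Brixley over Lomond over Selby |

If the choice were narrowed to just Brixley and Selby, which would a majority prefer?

Brixley

Ballots ranking Brixley above Selby: 1 + 8 + 2 = 11.
Ballots ranking Selby above Brixley: 11 − 11 = 0.
Brixley wins the head-to-head 11–0.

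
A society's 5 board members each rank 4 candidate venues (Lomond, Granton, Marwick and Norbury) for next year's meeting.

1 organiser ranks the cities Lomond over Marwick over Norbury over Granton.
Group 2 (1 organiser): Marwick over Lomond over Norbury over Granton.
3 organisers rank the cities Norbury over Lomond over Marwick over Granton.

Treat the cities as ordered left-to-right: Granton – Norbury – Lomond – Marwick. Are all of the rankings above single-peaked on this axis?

Axis positions: Granton=1, Norbury=2, Lomond=3, Marwick=4.
Group 1 (peak Lomond at position 3): ranking walks positions 3-4-2-1, expanding outward from the peak — single-peaked.
Group 2 (peak Marwick at position 4): ranking walks positions 4-3-2-1, expanding outward from the peak — single-peaked.
Group 3 (peak Norbury at position 2): ranking walks positions 2-3-4-1, expanding outward from the peak — single-peaked.
Every ranking is single-peaked on this axis.

yes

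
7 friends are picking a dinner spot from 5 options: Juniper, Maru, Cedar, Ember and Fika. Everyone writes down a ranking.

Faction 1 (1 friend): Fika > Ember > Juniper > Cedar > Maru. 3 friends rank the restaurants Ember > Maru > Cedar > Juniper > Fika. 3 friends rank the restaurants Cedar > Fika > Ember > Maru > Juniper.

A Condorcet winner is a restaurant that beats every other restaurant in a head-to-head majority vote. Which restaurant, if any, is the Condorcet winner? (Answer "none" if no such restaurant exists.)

none

Pairwise majorities:
Juniper vs Maru: Maru, 6–1.
Juniper vs Cedar: Cedar wins 6–1.
Juniper vs Ember: Ember wins 7–0.
Juniper vs Fika: Fika wins 4–3.
Maru vs Cedar: Cedar wins 4–3.
Maru vs Ember: Ember wins 7–0.
Maru–Fika: Fika 4–3.
Cedar vs Ember: Ember wins 4–3.
Cedar vs Fika: Cedar, 6–1.
Ember–Fika: Fika 4–3.
Each restaurant drops at least one matchup (Juniper loses to Maru; Maru loses to Cedar; Cedar loses to Ember; Ember loses to Fika; Fika loses to Cedar); the cycle Cedar → Fika → Ember → Cedar rules out a Condorcet winner.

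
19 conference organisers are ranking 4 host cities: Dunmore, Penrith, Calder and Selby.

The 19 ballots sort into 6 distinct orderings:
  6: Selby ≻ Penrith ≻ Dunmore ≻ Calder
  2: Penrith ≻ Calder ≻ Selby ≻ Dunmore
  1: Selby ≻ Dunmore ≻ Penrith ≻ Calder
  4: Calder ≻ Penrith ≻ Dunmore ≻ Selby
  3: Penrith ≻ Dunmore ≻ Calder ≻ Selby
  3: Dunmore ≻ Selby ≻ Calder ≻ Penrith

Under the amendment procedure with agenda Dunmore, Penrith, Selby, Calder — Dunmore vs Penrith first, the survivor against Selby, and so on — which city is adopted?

Selby

Round 1: Dunmore vs Penrith — 4–15, Penrith advances.
Round 2: Penrith vs Selby — 9–10, Selby advances.
Round 3: Selby vs Calder — 10–9, Selby advances.
Selby survives the agenda.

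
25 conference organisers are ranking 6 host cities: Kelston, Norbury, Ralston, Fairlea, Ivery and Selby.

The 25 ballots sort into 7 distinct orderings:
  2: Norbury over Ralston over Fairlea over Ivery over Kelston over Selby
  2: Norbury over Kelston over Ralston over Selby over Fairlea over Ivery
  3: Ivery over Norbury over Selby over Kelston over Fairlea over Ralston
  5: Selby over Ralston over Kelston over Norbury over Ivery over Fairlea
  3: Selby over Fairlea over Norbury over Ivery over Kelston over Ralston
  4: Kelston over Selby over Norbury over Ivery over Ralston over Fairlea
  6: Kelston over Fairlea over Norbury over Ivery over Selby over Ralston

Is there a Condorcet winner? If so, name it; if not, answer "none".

Check each pair by majority over 25 ballots:
Kelston–Norbury: Kelston 15–10.
Kelston–Ralston: Kelston 18–7.
Kelston–Fairlea: Kelston 20–5.
Kelston–Ivery: Kelston 17–8.
Kelston vs Selby: Kelston wins 14–11.
Norbury vs Ralston: Norbury, 20–5.
Norbury vs Fairlea: Norbury, 16–9.
Norbury vs Ivery: Norbury, 22–3.
Norbury vs Selby: Norbury, 13–12.
Ralston vs Fairlea: Ralston, 13–12.
Ralston vs Ivery: Ivery, 16–9.
Ralston–Selby: Selby 21–4.
Fairlea vs Ivery: Fairlea wins 13–12.
Fairlea vs Selby: Selby wins 17–8.
Ivery vs Selby: Selby wins 14–11.
Only Kelston has no losses; Kelston is the Condorcet winner.

Kelston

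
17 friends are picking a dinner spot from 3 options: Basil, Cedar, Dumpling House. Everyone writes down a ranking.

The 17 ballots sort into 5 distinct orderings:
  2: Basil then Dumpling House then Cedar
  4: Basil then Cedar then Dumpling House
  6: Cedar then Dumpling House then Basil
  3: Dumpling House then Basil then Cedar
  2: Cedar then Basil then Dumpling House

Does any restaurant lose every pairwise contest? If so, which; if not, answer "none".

Head-to-head results (17 friends):
Basil vs Cedar: Basil is ranked higher on 2+4+3 = 9 ballots, Cedar on 8. Basil wins 9–8.
Basil vs Dumpling House: Dumpling House wins 9–8.
Cedar vs Dumpling House: Cedar preferred on 4+6+2 = 12 ballots; Cedar wins 12–5.
No restaurant is winless: Basil beats Cedar; Cedar beats Dumpling House; Dumpling House beats Basil. There is no Condorcet loser.

none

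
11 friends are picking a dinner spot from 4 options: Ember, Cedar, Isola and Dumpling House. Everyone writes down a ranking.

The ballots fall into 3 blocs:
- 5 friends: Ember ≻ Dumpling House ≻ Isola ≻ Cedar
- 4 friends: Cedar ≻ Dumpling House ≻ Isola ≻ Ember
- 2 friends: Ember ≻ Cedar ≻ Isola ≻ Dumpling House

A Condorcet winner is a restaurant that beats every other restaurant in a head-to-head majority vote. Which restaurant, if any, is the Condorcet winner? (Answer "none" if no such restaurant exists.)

Pairwise majorities:
Ember vs Cedar: 7 to 4, Ember.
Ember vs Isola: 7 to 4, Ember.
Ember vs Dumpling House: 5+2 = 7 for Ember, 4 for Dumpling House — Ember by 7–4.
Cedar vs Isola: Cedar preferred on 4+2 = 6 ballots; Cedar wins 6–5.
Cedar vs Dumpling House: 6 to 5, Cedar.
Isola vs Dumpling House: Isola is ranked higher on 2 ballots, Dumpling House on 9. Dumpling House wins 9–2.
Only Ember has no losses; Ember is the Condorcet winner.

Ember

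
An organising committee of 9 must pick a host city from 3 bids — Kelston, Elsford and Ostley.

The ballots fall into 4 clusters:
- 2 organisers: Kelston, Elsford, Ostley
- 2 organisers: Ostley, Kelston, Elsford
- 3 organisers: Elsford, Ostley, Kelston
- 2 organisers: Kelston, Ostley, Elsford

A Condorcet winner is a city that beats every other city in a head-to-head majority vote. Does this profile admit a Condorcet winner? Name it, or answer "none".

Check each pair by majority over 9 ballots:
Kelston vs Elsford: Kelston wins 6–3.
Kelston vs Ostley: 2+2 = 4 for Kelston, 5 for Ostley — Ostley by 5–4.
Elsford vs Ostley: Elsford preferred on 2+3 = 5 ballots; Elsford wins 5–4.
Every city loses at least once (Kelston loses to Ostley; Elsford loses to Kelston; Ostley loses to Elsford). The majority relation contains the cycle Kelston > Elsford > Ostley > Kelston, so there is no Condorcet winner.

none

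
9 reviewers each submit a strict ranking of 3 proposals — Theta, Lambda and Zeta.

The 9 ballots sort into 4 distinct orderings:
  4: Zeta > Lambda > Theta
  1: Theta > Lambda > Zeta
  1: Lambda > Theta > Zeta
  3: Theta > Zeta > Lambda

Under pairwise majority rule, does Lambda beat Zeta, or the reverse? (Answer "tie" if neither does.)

Ballots ranking Lambda above Zeta: 1 + 1 = 2.
Ballots ranking Zeta above Lambda: 9 − 2 = 7.
Zeta wins the head-to-head 7–2.

Zeta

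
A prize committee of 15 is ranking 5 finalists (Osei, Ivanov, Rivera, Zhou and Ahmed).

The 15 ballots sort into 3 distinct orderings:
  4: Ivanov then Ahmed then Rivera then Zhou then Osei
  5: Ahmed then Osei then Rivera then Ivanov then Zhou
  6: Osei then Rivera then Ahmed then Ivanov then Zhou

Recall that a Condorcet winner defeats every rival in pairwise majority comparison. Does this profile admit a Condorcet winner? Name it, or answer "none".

Check each pair by majority over 15 ballots:
Osei vs Ivanov: Osei wins 11–4.
Osei vs Rivera: Osei wins 11–4.
Osei vs Zhou: Osei wins 11–4.
Osei vs Ahmed: Ahmed wins 9–6.
Ivanov–Rivera: Rivera 11–4.
Ivanov–Zhou: Ivanov 15–0.
Ivanov vs Ahmed: Ahmed, 11–4.
Rivera vs Zhou: Rivera wins 15–0.
Rivera vs Ahmed: Ahmed wins 9–6.
Zhou vs Ahmed: Ahmed wins 15–0.
Ahmed defeats every rival head-to-head and is the Condorcet winner.

Ahmed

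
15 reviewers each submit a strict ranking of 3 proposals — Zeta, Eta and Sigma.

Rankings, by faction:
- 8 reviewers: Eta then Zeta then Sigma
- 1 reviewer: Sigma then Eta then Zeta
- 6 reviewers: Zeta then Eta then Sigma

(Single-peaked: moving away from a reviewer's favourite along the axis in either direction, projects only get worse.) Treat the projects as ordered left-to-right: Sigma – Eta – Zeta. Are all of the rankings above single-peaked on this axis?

yes

Axis positions: Sigma=1, Eta=2, Zeta=3.
Faction 1 (peak Eta at position 2): ranking walks positions 2-3-1, expanding outward from the peak — single-peaked.
Faction 2 (peak Sigma at position 1): ranking walks positions 1-2-3, expanding outward from the peak — single-peaked.
Faction 3 (peak Zeta at position 3): ranking walks positions 3-2-1, expanding outward from the peak — single-peaked.
Every ranking is single-peaked on this axis.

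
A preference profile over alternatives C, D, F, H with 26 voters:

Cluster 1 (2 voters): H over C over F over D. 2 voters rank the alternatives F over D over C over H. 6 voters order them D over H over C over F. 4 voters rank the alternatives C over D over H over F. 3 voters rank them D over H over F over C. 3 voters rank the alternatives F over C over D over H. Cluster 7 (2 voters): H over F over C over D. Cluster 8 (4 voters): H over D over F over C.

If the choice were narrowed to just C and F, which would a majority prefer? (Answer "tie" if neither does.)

Ballots ranking C above F: 2 + 6 + 4 = 12.
Ballots ranking F above C: 26 − 12 = 14.
F wins the head-to-head 14–12.

F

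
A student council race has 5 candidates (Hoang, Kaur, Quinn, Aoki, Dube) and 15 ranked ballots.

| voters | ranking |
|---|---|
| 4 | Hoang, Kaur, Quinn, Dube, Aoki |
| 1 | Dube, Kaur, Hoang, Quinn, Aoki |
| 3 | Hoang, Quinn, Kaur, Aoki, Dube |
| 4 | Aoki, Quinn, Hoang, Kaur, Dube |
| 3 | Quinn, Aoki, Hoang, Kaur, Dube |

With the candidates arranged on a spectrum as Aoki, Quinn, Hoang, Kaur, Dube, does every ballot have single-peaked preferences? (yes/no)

Axis positions: Aoki=1, Quinn=2, Hoang=3, Kaur=4, Dube=5.
Faction 1 (peak Hoang at position 3): ranking walks positions 3-4-2-5-1, expanding outward from the peak — single-peaked.
Faction 2 (peak Dube at position 5): ranking walks positions 5-4-3-2-1, expanding outward from the peak — single-peaked.
Faction 3 (peak Hoang at position 3): ranking walks positions 3-2-4-1-5, expanding outward from the peak — single-peaked.
Faction 4 (peak Aoki at position 1): ranking walks positions 1-2-3-4-5, expanding outward from the peak — single-peaked.
Faction 5 (peak Quinn at position 2): ranking walks positions 2-1-3-4-5, expanding outward from the peak — single-peaked.
Every ranking is single-peaked on this axis.

yes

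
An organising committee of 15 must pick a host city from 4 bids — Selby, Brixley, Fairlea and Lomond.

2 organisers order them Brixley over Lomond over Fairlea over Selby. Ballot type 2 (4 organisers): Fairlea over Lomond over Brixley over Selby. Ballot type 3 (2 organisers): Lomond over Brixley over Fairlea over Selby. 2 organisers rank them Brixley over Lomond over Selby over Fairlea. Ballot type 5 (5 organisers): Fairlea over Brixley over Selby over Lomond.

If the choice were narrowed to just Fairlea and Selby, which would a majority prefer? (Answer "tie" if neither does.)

Ballots ranking Fairlea above Selby: 2 + 4 + 2 + 5 = 13.
Ballots ranking Selby above Fairlea: 15 − 13 = 2.
Fairlea wins the head-to-head 13–2.

Fairlea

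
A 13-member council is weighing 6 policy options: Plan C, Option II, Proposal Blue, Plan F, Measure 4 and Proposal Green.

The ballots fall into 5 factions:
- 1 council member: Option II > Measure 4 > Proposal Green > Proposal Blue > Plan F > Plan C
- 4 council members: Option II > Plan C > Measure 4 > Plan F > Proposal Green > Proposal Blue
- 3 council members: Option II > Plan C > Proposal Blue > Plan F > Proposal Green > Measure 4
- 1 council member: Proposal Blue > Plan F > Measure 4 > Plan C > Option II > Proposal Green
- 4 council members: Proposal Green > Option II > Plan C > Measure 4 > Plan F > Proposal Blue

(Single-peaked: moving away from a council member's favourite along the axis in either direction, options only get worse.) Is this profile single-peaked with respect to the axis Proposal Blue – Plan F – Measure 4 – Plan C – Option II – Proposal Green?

no

Axis positions: Proposal Blue=1, Plan F=2, Measure 4=3, Plan C=4, Option II=5, Proposal Green=6.
Faction 1: ranking walks positions 5-3-6-1-2-4; Measure 4 is ranked above Plan C even though Plan C lies between Measure 4 and the peak Option II on the axis — preferences dip and rise again. Not single-peaked.
Faction 2 (peak Option II at position 5): ranking walks positions 5-4-3-2-6-1, expanding outward from the peak — single-peaked.
Faction 3: ranking walks positions 5-4-1-2-6-3; Proposal Blue is ranked above Measure 4 even though Measure 4 lies between Proposal Blue and the peak Option II on the axis — preferences dip and rise again. Not single-peaked.
Faction 4 (peak Proposal Blue at position 1): ranking walks positions 1-2-3-4-5-6, expanding outward from the peak — single-peaked.
Faction 5 (peak Proposal Green at position 6): ranking walks positions 6-5-4-3-2-1, expanding outward from the peak — single-peaked.
Faction 1 violates single-peakedness, so the profile is not single-peaked on this axis.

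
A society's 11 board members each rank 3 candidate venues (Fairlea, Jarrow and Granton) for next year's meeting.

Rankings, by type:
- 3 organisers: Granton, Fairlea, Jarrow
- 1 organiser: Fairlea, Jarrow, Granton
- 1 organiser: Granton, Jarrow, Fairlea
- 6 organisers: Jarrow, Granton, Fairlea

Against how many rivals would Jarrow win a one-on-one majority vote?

Jarrow against each rival (11 organisers):
Jarrow–Fairlea: Jarrow 7–4.
Jarrow vs Granton: Jarrow wins 7–4.
Jarrow beats Fairlea, Granton — 2 pairwise wins.

2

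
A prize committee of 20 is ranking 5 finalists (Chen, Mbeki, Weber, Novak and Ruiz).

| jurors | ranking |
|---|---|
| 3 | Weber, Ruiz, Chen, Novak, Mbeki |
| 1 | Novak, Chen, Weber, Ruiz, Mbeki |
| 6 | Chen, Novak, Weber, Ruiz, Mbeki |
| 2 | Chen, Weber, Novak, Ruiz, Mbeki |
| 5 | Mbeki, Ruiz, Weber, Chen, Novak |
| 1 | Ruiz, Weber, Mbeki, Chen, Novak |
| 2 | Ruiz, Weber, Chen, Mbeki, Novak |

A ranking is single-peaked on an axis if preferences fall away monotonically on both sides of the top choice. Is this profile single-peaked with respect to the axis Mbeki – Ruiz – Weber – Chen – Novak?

yes

Axis positions: Mbeki=1, Ruiz=2, Weber=3, Chen=4, Novak=5.
Bloc 1 (peak Weber at position 3): ranking walks positions 3-2-4-5-1, expanding outward from the peak — single-peaked.
Bloc 2 (peak Novak at position 5): ranking walks positions 5-4-3-2-1, expanding outward from the peak — single-peaked.
Bloc 3 (peak Chen at position 4): ranking walks positions 4-5-3-2-1, expanding outward from the peak — single-peaked.
Bloc 4 (peak Chen at position 4): ranking walks positions 4-3-5-2-1, expanding outward from the peak — single-peaked.
Bloc 5 (peak Mbeki at position 1): ranking walks positions 1-2-3-4-5, expanding outward from the peak — single-peaked.
Bloc 6 (peak Ruiz at position 2): ranking walks positions 2-3-1-4-5, expanding outward from the peak — single-peaked.
Bloc 7 (peak Ruiz at position 2): ranking walks positions 2-3-4-1-5, expanding outward from the peak — single-peaked.
Every ranking is single-peaked on this axis.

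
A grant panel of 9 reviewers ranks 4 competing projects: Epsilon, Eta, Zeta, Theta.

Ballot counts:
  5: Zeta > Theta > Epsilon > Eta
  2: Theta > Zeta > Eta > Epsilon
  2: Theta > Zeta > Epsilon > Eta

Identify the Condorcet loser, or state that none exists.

Eta

Pairwise majorities:
Epsilon vs Eta: Epsilon wins 7–2.
Epsilon vs Zeta: 0 to 9, Zeta.
Epsilon–Theta: Theta 9–0.
Eta vs Zeta: Eta preferred on 0 ballots; Zeta wins 9–0.
Eta vs Theta: 0 for Eta, 9 for Theta — Theta by 9–0.
Zeta vs Theta: 5 to 4, Zeta.
Eta is beaten in every head-to-head and is the Condorcet loser.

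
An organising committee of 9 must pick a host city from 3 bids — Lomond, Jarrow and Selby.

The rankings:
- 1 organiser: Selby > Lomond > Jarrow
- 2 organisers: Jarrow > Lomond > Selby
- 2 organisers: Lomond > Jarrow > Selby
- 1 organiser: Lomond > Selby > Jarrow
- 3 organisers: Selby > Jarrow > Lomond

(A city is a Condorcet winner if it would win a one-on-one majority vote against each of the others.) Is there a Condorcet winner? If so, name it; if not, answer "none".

none

Check each pair by majority over 9 ballots:
Lomond–Jarrow: Jarrow 5–4.
Lomond–Selby: Lomond 5–4.
Jarrow vs Selby: Selby wins 5–4.
Each city drops at least one matchup (Lomond loses to Jarrow; Jarrow loses to Selby; Selby loses to Lomond); the cycle Lomond > Selby > Jarrow > Lomond rules out a Condorcet winner.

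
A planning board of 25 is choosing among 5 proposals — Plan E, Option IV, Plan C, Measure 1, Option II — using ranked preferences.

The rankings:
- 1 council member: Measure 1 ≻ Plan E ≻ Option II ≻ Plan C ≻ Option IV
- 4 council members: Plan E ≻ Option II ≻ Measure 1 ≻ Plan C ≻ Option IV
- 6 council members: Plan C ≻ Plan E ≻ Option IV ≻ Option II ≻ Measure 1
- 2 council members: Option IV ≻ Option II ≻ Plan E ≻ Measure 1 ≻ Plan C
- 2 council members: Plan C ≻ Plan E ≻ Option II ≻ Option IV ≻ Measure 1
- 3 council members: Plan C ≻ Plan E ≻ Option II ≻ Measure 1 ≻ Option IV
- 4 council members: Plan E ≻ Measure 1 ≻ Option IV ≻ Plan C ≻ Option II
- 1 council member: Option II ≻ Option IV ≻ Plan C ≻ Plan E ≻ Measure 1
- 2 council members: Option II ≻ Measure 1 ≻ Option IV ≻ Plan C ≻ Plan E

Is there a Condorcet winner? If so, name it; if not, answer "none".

none

Check each pair by majority over 25 ballots:
Plan E vs Option IV: Plan E is ranked higher on 1+4+6+2+3+4 = 20 ballots, Option IV on 5. Plan E wins 20–5.
Plan E vs Plan C: 1+4+2+4 = 11 for Plan E, 14 for Plan C — Plan C by 14–11.
Plan E vs Measure 1: 22 for Plan E, 3 for Measure 1 — Plan E by 22–3.
Plan E vs Option II: Plan E preferred on 1+4+6+2+3+4 = 20 ballots; Plan E wins 20–5.
Option IV vs Plan C: 9 to 16, Plan C.
Option IV vs Measure 1: Option IV is ranked higher on 6+2+2+1 = 11 ballots, Measure 1 on 14. Measure 1 wins 14–11.
Option IV vs Option II: 12 to 13, Option II.
Plan C vs Measure 1: 6+2+3+1 = 12 for Plan C, 13 for Measure 1 — Measure 1 by 13–12.
Plan C vs Option II: Plan C is ranked higher on 6+2+3+4 = 15 ballots, Option II on 10. Plan C wins 15–10.
Measure 1 vs Option II: 1+4 = 5 for Measure 1, 20 for Option II — Option II by 20–5.
Each option drops at least one matchup (Plan E loses to Plan C; Option IV loses to Plan E; Plan C loses to Measure 1; Measure 1 loses to Plan E; Option II loses to Plan E); the cycle Plan E beats Measure 1 beats Plan C beats Plan E rules out a Condorcet winner.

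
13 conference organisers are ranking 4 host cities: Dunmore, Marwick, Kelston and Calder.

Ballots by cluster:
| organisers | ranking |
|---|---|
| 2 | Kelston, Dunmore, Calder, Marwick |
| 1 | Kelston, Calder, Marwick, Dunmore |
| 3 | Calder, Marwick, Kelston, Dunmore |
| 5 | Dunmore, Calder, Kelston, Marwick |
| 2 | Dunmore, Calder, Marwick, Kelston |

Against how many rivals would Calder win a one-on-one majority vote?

2

Calder against each rival (13 organisers):
Calder–Dunmore: Dunmore 9–4.
Calder vs Marwick: Calder, 13–0.
Calder vs Kelston: Calder wins 10–3.
Calder beats Marwick, Kelston; loses to Dunmore — 2 pairwise wins.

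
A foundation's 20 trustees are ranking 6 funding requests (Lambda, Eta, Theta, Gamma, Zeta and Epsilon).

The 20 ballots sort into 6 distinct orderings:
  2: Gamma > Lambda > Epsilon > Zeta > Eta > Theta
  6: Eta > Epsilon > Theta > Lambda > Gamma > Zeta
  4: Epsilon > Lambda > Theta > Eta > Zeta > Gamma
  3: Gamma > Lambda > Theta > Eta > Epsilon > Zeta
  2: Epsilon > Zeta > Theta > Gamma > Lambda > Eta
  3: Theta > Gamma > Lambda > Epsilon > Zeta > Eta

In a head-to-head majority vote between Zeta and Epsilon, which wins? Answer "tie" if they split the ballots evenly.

Epsilon

No ballot ranks Zeta above Epsilon: 0.
Ballots ranking Epsilon above Zeta: 20 − 0 = 20.
Epsilon wins the head-to-head 20–0.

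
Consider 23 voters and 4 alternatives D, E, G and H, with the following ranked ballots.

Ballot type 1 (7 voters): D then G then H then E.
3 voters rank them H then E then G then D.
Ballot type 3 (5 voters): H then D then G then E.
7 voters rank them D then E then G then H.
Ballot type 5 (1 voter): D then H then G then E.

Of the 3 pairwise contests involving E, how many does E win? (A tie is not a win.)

E against each rival (23 voters):
E vs D: D, 20–3.
E vs G: G, 13–10.
E vs H: E preferred on 7 ballots; H wins 16–7.
E beats no one; loses to D, G, H — 0 pairwise wins.

0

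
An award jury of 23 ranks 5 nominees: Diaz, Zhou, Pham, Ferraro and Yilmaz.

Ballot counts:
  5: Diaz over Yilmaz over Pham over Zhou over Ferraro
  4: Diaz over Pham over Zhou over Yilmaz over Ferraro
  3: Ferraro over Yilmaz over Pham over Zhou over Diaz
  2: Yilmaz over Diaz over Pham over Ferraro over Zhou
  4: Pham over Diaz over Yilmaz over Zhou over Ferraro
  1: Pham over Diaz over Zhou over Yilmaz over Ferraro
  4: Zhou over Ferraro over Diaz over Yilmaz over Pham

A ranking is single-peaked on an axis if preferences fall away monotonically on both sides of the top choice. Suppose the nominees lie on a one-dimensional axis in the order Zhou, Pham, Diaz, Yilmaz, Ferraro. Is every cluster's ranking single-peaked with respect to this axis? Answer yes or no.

no

Axis positions: Zhou=1, Pham=2, Diaz=3, Yilmaz=4, Ferraro=5.
Cluster 1 (peak Diaz at position 3): ranking walks positions 3-4-2-1-5, expanding outward from the peak — single-peaked.
Cluster 2 (peak Diaz at position 3): ranking walks positions 3-2-1-4-5, expanding outward from the peak — single-peaked.
Cluster 3: ranking walks positions 5-4-2-1-3; Pham is ranked above Diaz even though Diaz lies between Pham and the peak Ferraro on the axis — preferences dip and rise again. Not single-peaked.
Cluster 4 (peak Yilmaz at position 4): ranking walks positions 4-3-2-5-1, expanding outward from the peak — single-peaked.
Cluster 5 (peak Pham at position 2): ranking walks positions 2-3-4-1-5, expanding outward from the peak — single-peaked.
Cluster 6 (peak Pham at position 2): ranking walks positions 2-3-1-4-5, expanding outward from the peak — single-peaked.
Cluster 7: ranking walks positions 1-5-3-4-2; Ferraro is ranked above Pham even though Pham lies between Ferraro and the peak Zhou on the axis — preferences dip and rise again. Not single-peaked.
Cluster 3 violates single-peakedness, so the profile is not single-peaked on this axis.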